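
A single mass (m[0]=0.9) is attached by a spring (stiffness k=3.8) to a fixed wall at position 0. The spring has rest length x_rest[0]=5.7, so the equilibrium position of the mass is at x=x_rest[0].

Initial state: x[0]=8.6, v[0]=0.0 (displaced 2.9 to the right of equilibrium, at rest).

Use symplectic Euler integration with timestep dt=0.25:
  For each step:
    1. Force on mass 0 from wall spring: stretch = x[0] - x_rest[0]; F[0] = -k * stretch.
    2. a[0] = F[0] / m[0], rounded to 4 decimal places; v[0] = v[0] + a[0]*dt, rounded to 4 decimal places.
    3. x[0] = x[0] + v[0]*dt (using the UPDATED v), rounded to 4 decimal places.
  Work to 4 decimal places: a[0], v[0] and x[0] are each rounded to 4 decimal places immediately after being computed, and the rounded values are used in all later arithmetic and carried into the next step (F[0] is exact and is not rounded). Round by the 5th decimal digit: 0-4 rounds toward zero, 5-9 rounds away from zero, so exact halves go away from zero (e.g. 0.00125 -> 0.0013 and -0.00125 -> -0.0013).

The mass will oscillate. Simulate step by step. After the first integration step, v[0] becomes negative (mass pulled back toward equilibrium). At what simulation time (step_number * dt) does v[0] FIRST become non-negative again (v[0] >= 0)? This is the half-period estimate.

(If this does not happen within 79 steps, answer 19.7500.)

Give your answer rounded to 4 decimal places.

Answer: 1.7500

Derivation:
Step 0: x=[8.6000] v=[0.0000]
Step 1: x=[7.8347] v=[-3.0611]
Step 2: x=[6.5061] v=[-5.3144]
Step 3: x=[4.9648] v=[-6.1653]
Step 4: x=[3.6175] v=[-5.3893]
Step 5: x=[2.8197] v=[-3.1911]
Step 6: x=[2.7820] v=[-0.1508]
Step 7: x=[3.5143] v=[2.9293]
First v>=0 after going negative at step 7, time=1.7500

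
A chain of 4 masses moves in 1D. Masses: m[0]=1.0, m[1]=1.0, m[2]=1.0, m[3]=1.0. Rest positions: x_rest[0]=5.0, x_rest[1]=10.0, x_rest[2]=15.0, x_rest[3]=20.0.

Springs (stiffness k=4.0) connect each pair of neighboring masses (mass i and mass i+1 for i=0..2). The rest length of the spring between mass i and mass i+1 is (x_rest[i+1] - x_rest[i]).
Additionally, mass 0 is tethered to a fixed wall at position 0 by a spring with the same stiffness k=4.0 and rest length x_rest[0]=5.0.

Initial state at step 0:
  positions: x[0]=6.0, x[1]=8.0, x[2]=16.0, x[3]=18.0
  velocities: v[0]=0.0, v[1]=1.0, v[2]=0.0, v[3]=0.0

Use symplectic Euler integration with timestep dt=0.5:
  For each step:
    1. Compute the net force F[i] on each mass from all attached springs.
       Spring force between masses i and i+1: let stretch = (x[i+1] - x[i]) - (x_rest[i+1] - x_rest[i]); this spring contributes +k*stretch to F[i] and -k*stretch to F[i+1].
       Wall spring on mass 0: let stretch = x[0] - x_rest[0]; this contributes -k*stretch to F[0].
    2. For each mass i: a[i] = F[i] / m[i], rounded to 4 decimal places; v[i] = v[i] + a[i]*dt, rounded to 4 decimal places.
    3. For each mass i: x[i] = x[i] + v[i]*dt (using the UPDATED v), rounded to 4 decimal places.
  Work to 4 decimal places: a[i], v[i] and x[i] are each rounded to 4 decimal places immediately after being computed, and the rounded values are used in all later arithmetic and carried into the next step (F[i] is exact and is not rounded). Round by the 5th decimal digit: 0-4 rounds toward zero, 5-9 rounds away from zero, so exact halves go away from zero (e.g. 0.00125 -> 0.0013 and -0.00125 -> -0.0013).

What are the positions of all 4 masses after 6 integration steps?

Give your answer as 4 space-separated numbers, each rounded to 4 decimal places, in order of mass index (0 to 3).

Step 0: x=[6.0000 8.0000 16.0000 18.0000] v=[0.0000 1.0000 0.0000 0.0000]
Step 1: x=[2.0000 14.5000 10.0000 21.0000] v=[-8.0000 13.0000 -12.0000 6.0000]
Step 2: x=[8.5000 4.0000 19.5000 18.0000] v=[13.0000 -21.0000 19.0000 -6.0000]
Step 3: x=[2.0000 13.5000 12.0000 21.5000] v=[-13.0000 19.0000 -15.0000 7.0000]
Step 4: x=[5.0000 10.0000 15.5000 20.5000] v=[6.0000 -7.0000 7.0000 -2.0000]
Step 5: x=[8.0000 7.0000 18.5000 19.5000] v=[6.0000 -6.0000 6.0000 -2.0000]
Step 6: x=[2.0000 16.5000 11.0000 22.5000] v=[-12.0000 19.0000 -15.0000 6.0000]

Answer: 2.0000 16.5000 11.0000 22.5000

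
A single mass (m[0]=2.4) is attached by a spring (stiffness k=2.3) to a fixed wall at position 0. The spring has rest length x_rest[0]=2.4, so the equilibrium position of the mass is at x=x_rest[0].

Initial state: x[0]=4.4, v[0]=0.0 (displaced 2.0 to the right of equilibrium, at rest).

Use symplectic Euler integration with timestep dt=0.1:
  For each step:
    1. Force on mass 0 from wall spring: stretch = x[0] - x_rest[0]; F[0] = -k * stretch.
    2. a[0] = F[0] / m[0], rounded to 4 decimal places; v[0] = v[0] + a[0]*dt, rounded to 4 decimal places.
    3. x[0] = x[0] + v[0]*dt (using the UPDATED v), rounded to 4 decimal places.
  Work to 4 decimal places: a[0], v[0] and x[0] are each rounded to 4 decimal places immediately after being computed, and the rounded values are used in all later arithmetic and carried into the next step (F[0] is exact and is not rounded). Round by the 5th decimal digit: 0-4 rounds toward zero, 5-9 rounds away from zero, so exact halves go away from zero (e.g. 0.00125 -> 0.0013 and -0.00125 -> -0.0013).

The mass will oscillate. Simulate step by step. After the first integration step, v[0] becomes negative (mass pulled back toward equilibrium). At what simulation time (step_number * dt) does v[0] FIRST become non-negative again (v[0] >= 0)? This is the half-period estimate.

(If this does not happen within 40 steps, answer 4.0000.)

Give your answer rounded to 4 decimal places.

Step 0: x=[4.4000] v=[0.0000]
Step 1: x=[4.3808] v=[-0.1917]
Step 2: x=[4.3427] v=[-0.3815]
Step 3: x=[4.2859] v=[-0.5677]
Step 4: x=[4.2111] v=[-0.7484]
Step 5: x=[4.1189] v=[-0.9220]
Step 6: x=[4.0102] v=[-1.0867]
Step 7: x=[3.8861] v=[-1.2410]
Step 8: x=[3.7478] v=[-1.3834]
Step 9: x=[3.5965] v=[-1.5126]
Step 10: x=[3.4338] v=[-1.6273]
Step 11: x=[3.2612] v=[-1.7264]
Step 12: x=[3.0803] v=[-1.8089]
Step 13: x=[2.8929] v=[-1.8741]
Step 14: x=[2.7008] v=[-1.9213]
Step 15: x=[2.5058] v=[-1.9501]
Step 16: x=[2.3098] v=[-1.9602]
Step 17: x=[2.1146] v=[-1.9516]
Step 18: x=[1.9222] v=[-1.9243]
Step 19: x=[1.7344] v=[-1.8785]
Step 20: x=[1.5529] v=[-1.8147]
Step 21: x=[1.3796] v=[-1.7335]
Step 22: x=[1.2160] v=[-1.6357]
Step 23: x=[1.0638] v=[-1.5222]
Step 24: x=[0.9244] v=[-1.3942]
Step 25: x=[0.7991] v=[-1.2528]
Step 26: x=[0.6892] v=[-1.0994]
Step 27: x=[0.5957] v=[-0.9355]
Step 28: x=[0.5194] v=[-0.7626]
Step 29: x=[0.4612] v=[-0.5824]
Step 30: x=[0.4215] v=[-0.3966]
Step 31: x=[0.4008] v=[-0.2070]
Step 32: x=[0.3993] v=[-0.0154]
Step 33: x=[0.4169] v=[0.1763]
First v>=0 after going negative at step 33, time=3.3000

Answer: 3.3000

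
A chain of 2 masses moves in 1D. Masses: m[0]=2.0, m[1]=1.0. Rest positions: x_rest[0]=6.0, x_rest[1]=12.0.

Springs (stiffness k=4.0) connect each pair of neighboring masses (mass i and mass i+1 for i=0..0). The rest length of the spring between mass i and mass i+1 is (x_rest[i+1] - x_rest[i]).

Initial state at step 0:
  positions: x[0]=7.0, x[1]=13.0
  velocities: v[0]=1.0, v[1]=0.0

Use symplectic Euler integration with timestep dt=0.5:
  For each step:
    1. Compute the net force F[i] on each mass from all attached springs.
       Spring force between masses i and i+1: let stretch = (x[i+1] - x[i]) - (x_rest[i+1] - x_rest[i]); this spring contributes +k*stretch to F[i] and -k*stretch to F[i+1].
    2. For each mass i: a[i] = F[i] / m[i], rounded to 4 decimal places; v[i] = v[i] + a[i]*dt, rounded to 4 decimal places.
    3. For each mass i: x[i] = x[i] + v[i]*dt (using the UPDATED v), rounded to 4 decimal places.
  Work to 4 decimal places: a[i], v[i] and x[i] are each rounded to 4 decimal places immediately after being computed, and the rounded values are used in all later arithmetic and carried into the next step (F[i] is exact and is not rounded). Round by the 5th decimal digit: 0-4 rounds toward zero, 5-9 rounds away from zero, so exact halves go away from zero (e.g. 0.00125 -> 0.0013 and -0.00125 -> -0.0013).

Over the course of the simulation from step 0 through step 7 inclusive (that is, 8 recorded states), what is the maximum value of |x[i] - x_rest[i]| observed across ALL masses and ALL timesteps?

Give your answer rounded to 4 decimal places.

Answer: 3.3672

Derivation:
Step 0: x=[7.0000 13.0000] v=[1.0000 0.0000]
Step 1: x=[7.5000 13.0000] v=[1.0000 0.0000]
Step 2: x=[7.7500 13.5000] v=[0.5000 1.0000]
Step 3: x=[7.8750 14.2500] v=[0.2500 1.5000]
Step 4: x=[8.1875 14.6250] v=[0.6250 0.7500]
Step 5: x=[8.7188 14.5625] v=[1.0625 -0.1250]
Step 6: x=[9.1719 14.6563] v=[0.9062 0.1876]
Step 7: x=[9.3672 15.2657] v=[0.3906 1.2188]
Max displacement = 3.3672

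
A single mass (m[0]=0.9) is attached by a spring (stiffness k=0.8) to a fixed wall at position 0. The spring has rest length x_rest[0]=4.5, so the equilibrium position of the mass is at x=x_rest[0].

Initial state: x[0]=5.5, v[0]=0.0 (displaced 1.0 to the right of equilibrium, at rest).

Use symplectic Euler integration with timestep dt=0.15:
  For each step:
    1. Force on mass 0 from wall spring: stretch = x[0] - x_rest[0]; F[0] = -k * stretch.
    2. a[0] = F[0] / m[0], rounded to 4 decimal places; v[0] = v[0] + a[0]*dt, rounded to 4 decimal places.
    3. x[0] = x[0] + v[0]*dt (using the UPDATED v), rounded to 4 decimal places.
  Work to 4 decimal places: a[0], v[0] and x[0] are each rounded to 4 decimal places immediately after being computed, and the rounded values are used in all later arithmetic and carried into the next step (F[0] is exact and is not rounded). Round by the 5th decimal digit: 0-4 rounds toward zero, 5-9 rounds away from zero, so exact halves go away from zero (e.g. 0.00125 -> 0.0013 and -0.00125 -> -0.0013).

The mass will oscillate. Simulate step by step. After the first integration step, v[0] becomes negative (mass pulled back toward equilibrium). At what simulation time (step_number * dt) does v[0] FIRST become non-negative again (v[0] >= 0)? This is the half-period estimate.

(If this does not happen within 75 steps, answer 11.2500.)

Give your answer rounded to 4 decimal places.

Answer: 3.4500

Derivation:
Step 0: x=[5.5000] v=[0.0000]
Step 1: x=[5.4800] v=[-0.1333]
Step 2: x=[5.4404] v=[-0.2640]
Step 3: x=[5.3820] v=[-0.3894]
Step 4: x=[5.3060] v=[-0.5070]
Step 5: x=[5.2138] v=[-0.6145]
Step 6: x=[5.1073] v=[-0.7097]
Step 7: x=[4.9887] v=[-0.7907]
Step 8: x=[4.8603] v=[-0.8559]
Step 9: x=[4.7247] v=[-0.9039]
Step 10: x=[4.5846] v=[-0.9339]
Step 11: x=[4.4428] v=[-0.9452]
Step 12: x=[4.3022] v=[-0.9376]
Step 13: x=[4.1655] v=[-0.9112]
Step 14: x=[4.0355] v=[-0.8666]
Step 15: x=[3.9148] v=[-0.8047]
Step 16: x=[3.8058] v=[-0.7267]
Step 17: x=[3.7107] v=[-0.6341]
Step 18: x=[3.6314] v=[-0.5289]
Step 19: x=[3.5694] v=[-0.4131]
Step 20: x=[3.5261] v=[-0.2890]
Step 21: x=[3.5022] v=[-0.1591]
Step 22: x=[3.4983] v=[-0.0261]
Step 23: x=[3.5144] v=[0.1075]
First v>=0 after going negative at step 23, time=3.4500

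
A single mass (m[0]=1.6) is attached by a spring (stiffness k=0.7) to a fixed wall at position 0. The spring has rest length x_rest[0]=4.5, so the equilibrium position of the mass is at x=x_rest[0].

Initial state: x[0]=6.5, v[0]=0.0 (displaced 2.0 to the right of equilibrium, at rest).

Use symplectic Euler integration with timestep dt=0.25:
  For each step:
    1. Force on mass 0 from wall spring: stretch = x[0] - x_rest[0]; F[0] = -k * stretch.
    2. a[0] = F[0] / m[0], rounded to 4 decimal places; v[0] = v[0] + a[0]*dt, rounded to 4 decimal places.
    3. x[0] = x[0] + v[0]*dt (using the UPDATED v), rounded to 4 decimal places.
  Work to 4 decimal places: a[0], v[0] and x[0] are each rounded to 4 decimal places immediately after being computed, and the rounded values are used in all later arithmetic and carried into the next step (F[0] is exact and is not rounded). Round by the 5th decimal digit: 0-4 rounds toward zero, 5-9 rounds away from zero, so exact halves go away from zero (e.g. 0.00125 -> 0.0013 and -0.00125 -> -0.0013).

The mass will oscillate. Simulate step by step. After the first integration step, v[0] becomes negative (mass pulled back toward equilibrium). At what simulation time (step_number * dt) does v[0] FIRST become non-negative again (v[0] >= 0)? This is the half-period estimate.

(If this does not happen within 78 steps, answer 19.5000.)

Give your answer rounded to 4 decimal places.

Answer: 4.7500

Derivation:
Step 0: x=[6.5000] v=[0.0000]
Step 1: x=[6.4453] v=[-0.2188]
Step 2: x=[6.3374] v=[-0.4316]
Step 3: x=[6.1793] v=[-0.6326]
Step 4: x=[5.9752] v=[-0.8163]
Step 5: x=[5.7308] v=[-0.9777]
Step 6: x=[5.4527] v=[-1.1123]
Step 7: x=[5.1486] v=[-1.2165]
Step 8: x=[4.8267] v=[-1.2875]
Step 9: x=[4.4959] v=[-1.3232]
Step 10: x=[4.1652] v=[-1.3228]
Step 11: x=[3.8437] v=[-1.2862]
Step 12: x=[3.5401] v=[-1.2144]
Step 13: x=[3.2628] v=[-1.1094]
Step 14: x=[3.0193] v=[-0.9741]
Step 15: x=[2.8163] v=[-0.8122]
Step 16: x=[2.6593] v=[-0.6281]
Step 17: x=[2.5526] v=[-0.4268]
Step 18: x=[2.4992] v=[-0.2138]
Step 19: x=[2.5005] v=[0.0051]
First v>=0 after going negative at step 19, time=4.7500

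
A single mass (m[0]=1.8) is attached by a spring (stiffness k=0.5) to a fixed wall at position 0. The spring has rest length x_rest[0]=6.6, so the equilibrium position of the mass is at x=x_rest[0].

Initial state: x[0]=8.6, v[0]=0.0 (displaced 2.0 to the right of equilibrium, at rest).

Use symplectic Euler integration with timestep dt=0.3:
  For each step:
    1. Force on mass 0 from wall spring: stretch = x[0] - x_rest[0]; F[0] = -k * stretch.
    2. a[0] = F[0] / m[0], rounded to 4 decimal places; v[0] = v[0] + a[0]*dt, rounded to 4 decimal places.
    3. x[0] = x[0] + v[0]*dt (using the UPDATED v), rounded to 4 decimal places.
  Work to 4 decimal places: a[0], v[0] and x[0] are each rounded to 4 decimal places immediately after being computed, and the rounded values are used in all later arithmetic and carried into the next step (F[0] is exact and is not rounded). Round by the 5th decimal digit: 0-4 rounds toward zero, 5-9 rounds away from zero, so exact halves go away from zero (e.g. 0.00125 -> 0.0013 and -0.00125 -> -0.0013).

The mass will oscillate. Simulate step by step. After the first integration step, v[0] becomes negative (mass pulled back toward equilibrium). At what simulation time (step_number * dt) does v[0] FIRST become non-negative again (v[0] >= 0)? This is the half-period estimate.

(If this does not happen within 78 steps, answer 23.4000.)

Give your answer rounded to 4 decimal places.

Step 0: x=[8.6000] v=[0.0000]
Step 1: x=[8.5500] v=[-0.1667]
Step 2: x=[8.4512] v=[-0.3292]
Step 3: x=[8.3062] v=[-0.4835]
Step 4: x=[8.1185] v=[-0.6257]
Step 5: x=[7.8928] v=[-0.7522]
Step 6: x=[7.6348] v=[-0.8599]
Step 7: x=[7.3510] v=[-0.9461]
Step 8: x=[7.0484] v=[-1.0087]
Step 9: x=[6.7346] v=[-1.0461]
Step 10: x=[6.4174] v=[-1.0573]
Step 11: x=[6.1048] v=[-1.0421]
Step 12: x=[5.8046] v=[-1.0008]
Step 13: x=[5.5243] v=[-0.9345]
Step 14: x=[5.2708] v=[-0.8449]
Step 15: x=[5.0506] v=[-0.7341]
Step 16: x=[4.8691] v=[-0.6050]
Step 17: x=[4.7309] v=[-0.4608]
Step 18: x=[4.6394] v=[-0.3050]
Step 19: x=[4.5969] v=[-0.1416]
Step 20: x=[4.6045] v=[0.0253]
First v>=0 after going negative at step 20, time=6.0000

Answer: 6.0000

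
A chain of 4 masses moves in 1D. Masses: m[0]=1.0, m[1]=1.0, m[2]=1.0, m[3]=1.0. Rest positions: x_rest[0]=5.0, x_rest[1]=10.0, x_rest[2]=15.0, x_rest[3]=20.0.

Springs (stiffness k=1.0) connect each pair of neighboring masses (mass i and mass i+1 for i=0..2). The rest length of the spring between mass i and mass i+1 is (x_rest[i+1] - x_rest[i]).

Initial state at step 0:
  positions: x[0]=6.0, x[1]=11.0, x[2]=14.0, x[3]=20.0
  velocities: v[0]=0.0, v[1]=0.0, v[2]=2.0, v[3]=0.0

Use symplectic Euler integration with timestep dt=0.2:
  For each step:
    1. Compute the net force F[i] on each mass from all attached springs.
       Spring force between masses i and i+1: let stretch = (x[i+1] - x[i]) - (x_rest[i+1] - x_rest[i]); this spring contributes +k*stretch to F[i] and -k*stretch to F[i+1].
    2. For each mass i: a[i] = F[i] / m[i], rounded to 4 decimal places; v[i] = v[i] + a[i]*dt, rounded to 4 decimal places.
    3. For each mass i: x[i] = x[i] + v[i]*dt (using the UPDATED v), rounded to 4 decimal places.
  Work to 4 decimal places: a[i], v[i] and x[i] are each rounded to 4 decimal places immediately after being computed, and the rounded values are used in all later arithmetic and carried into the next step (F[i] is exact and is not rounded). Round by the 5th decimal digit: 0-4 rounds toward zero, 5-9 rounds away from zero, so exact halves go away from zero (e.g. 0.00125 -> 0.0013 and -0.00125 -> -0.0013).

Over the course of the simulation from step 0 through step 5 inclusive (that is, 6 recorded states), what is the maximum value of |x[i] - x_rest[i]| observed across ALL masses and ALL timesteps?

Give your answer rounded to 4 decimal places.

Answer: 1.7826

Derivation:
Step 0: x=[6.0000 11.0000 14.0000 20.0000] v=[0.0000 0.0000 2.0000 0.0000]
Step 1: x=[6.0000 10.9200 14.5200 19.9600] v=[0.0000 -0.4000 2.6000 -0.2000]
Step 2: x=[5.9968 10.7872 15.1136 19.9024] v=[-0.0160 -0.6640 2.9680 -0.2880]
Step 3: x=[5.9852 10.6358 15.7257 19.8532] v=[-0.0579 -0.7568 3.0605 -0.2458]
Step 4: x=[5.9596 10.5020 16.2993 19.8389] v=[-0.1278 -0.6689 2.8680 -0.0713]
Step 5: x=[5.9157 10.4184 16.7826 19.8831] v=[-0.2193 -0.4179 2.4165 0.2208]
Max displacement = 1.7826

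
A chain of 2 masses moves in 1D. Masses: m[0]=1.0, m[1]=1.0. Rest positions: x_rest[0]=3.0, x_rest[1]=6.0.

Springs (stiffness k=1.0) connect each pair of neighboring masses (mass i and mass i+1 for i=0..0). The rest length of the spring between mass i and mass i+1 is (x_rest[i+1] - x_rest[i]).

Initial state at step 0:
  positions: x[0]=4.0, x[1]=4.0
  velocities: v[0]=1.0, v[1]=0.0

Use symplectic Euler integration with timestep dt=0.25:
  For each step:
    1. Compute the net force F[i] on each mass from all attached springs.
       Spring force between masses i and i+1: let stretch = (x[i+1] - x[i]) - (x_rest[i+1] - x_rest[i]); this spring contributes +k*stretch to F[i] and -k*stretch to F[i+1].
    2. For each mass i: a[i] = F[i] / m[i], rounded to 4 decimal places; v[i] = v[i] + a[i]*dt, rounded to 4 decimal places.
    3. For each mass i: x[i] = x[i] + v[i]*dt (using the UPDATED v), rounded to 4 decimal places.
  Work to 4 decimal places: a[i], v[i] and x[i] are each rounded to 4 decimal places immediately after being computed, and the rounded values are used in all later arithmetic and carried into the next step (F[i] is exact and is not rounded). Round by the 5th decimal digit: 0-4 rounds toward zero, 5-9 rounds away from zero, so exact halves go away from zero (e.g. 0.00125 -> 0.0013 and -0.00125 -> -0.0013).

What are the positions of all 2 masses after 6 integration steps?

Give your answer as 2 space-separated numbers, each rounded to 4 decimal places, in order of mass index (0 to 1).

Step 0: x=[4.0000 4.0000] v=[1.0000 0.0000]
Step 1: x=[4.0625 4.1875] v=[0.2500 0.7500]
Step 2: x=[3.9453 4.5547] v=[-0.4688 1.4688]
Step 3: x=[3.6787 5.0713] v=[-1.0665 2.0665]
Step 4: x=[3.3116 5.6884] v=[-1.4684 2.4684]
Step 5: x=[2.9056 6.3445] v=[-1.6242 2.6242]
Step 6: x=[2.5270 6.9731] v=[-1.5145 2.5145]

Answer: 2.5270 6.9731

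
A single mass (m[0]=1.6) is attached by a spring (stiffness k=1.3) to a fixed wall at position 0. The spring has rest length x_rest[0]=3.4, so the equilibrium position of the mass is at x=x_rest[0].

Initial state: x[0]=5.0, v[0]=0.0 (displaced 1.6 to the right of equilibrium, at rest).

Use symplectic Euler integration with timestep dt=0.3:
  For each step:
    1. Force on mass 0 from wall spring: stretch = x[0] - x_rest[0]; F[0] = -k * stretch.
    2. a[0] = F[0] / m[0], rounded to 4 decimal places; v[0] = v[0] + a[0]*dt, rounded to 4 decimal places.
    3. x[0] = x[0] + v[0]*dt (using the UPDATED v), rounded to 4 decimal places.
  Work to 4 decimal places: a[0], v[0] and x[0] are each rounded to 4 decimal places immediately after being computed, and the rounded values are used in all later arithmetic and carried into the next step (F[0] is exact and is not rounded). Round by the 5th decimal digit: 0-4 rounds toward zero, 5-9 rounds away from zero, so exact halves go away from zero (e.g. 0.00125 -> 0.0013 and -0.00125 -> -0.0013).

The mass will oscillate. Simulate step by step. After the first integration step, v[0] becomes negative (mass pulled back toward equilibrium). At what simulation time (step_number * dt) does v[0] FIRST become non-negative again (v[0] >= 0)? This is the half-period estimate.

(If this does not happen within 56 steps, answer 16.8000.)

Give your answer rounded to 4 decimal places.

Answer: 3.6000

Derivation:
Step 0: x=[5.0000] v=[0.0000]
Step 1: x=[4.8830] v=[-0.3900]
Step 2: x=[4.6576] v=[-0.7515]
Step 3: x=[4.3402] v=[-1.0580]
Step 4: x=[3.9540] v=[-1.2872]
Step 5: x=[3.5273] v=[-1.4222]
Step 6: x=[3.0913] v=[-1.4532]
Step 7: x=[2.6779] v=[-1.3780]
Step 8: x=[2.3173] v=[-1.2020]
Step 9: x=[2.0359] v=[-0.9381]
Step 10: x=[1.8542] v=[-0.6056]
Step 11: x=[1.7856] v=[-0.2288]
Step 12: x=[1.8350] v=[0.1647]
First v>=0 after going negative at step 12, time=3.6000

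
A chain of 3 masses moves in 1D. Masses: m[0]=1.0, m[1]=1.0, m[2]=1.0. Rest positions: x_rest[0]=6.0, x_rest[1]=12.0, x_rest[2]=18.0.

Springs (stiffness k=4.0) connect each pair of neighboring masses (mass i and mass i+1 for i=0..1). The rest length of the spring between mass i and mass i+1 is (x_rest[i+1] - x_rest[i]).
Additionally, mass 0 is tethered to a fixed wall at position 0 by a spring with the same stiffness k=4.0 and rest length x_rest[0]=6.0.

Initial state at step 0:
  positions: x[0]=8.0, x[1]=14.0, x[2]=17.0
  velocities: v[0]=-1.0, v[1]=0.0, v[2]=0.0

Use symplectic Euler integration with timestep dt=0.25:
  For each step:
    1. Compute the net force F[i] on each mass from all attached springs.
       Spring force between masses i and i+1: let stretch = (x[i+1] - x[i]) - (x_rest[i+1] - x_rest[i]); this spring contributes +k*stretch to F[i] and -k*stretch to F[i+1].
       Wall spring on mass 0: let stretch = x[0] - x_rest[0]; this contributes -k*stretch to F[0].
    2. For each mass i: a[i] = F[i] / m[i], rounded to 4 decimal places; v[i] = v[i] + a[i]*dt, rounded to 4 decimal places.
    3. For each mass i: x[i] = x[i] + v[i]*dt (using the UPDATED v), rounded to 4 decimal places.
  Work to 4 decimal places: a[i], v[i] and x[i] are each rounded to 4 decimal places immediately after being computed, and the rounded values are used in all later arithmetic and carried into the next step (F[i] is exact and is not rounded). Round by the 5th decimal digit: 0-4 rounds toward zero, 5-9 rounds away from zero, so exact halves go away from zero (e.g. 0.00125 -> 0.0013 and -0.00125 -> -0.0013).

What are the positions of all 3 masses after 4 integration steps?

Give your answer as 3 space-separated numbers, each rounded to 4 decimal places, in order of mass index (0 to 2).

Step 0: x=[8.0000 14.0000 17.0000] v=[-1.0000 0.0000 0.0000]
Step 1: x=[7.2500 13.2500 17.7500] v=[-3.0000 -3.0000 3.0000]
Step 2: x=[6.1875 12.1250 18.8750] v=[-4.2500 -4.5000 4.5000]
Step 3: x=[5.0625 11.2031 19.8125] v=[-4.5000 -3.6875 3.7500]
Step 4: x=[4.2070 10.8984 20.0977] v=[-3.4219 -1.2187 1.1406]

Answer: 4.2070 10.8984 20.0977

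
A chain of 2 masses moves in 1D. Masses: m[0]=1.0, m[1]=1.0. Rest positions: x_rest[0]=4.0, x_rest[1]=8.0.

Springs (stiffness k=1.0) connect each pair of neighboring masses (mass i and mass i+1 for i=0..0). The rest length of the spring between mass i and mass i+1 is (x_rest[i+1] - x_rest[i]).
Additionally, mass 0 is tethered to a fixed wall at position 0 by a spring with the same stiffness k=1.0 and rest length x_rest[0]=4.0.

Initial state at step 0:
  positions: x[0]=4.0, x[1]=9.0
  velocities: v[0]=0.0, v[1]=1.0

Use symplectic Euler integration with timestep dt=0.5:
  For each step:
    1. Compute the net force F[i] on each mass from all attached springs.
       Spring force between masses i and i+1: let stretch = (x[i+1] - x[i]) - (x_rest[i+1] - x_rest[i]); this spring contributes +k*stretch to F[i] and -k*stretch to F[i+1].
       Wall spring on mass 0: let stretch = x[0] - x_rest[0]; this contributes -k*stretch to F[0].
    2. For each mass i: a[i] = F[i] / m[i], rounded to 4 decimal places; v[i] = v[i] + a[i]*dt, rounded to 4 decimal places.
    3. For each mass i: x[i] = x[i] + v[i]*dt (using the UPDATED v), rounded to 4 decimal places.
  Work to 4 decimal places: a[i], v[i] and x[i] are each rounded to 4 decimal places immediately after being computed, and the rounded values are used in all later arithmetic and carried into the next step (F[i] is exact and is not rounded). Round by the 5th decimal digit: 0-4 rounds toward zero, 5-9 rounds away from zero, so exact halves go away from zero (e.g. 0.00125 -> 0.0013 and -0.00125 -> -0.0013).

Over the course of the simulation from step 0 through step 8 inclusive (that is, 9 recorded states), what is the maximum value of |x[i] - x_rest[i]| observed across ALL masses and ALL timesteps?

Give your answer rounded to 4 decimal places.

Answer: 1.2500

Derivation:
Step 0: x=[4.0000 9.0000] v=[0.0000 1.0000]
Step 1: x=[4.2500 9.2500] v=[0.5000 0.5000]
Step 2: x=[4.6875 9.2500] v=[0.8750 0.0000]
Step 3: x=[5.0938 9.1094] v=[0.8125 -0.2813]
Step 4: x=[5.2305 8.9649] v=[0.2734 -0.2891]
Step 5: x=[4.9932 8.8868] v=[-0.4747 -0.1563]
Step 6: x=[4.4810 8.8353] v=[-1.0245 -0.1031]
Step 7: x=[3.9371 8.6952] v=[-1.0879 -0.2803]
Step 8: x=[3.5984 8.3655] v=[-0.6774 -0.6594]
Max displacement = 1.2500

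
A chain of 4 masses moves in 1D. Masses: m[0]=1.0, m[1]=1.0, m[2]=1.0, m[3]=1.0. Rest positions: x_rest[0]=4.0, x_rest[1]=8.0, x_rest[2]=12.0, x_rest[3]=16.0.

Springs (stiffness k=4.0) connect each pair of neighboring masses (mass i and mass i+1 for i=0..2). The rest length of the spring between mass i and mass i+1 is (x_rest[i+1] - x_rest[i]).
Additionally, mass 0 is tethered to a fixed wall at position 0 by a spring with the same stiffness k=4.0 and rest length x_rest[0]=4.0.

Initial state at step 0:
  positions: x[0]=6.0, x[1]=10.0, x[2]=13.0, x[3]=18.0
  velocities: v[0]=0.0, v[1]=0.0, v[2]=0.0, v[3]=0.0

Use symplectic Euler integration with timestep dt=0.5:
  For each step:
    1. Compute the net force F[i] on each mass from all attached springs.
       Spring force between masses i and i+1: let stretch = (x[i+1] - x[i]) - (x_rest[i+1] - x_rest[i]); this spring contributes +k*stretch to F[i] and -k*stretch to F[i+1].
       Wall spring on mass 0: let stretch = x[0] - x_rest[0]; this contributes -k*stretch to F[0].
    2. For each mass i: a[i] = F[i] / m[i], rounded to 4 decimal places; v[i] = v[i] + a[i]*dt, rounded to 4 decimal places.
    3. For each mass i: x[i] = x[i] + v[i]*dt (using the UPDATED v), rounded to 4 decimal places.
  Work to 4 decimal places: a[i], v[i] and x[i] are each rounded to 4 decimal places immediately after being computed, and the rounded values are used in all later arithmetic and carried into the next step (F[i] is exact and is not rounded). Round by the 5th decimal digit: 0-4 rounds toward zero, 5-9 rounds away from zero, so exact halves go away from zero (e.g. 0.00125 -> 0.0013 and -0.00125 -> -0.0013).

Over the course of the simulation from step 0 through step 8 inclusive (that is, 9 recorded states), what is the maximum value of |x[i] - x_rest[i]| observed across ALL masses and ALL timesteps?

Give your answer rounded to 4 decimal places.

Answer: 3.0000

Derivation:
Step 0: x=[6.0000 10.0000 13.0000 18.0000] v=[0.0000 0.0000 0.0000 0.0000]
Step 1: x=[4.0000 9.0000 15.0000 17.0000] v=[-4.0000 -2.0000 4.0000 -2.0000]
Step 2: x=[3.0000 9.0000 13.0000 18.0000] v=[-2.0000 0.0000 -4.0000 2.0000]
Step 3: x=[5.0000 7.0000 12.0000 18.0000] v=[4.0000 -4.0000 -2.0000 0.0000]
Step 4: x=[4.0000 8.0000 12.0000 16.0000] v=[-2.0000 2.0000 0.0000 -4.0000]
Step 5: x=[3.0000 9.0000 12.0000 14.0000] v=[-2.0000 2.0000 0.0000 -4.0000]
Step 6: x=[5.0000 7.0000 11.0000 14.0000] v=[4.0000 -4.0000 -2.0000 0.0000]
Step 7: x=[4.0000 7.0000 9.0000 15.0000] v=[-2.0000 0.0000 -4.0000 2.0000]
Step 8: x=[2.0000 6.0000 11.0000 14.0000] v=[-4.0000 -2.0000 4.0000 -2.0000]
Max displacement = 3.0000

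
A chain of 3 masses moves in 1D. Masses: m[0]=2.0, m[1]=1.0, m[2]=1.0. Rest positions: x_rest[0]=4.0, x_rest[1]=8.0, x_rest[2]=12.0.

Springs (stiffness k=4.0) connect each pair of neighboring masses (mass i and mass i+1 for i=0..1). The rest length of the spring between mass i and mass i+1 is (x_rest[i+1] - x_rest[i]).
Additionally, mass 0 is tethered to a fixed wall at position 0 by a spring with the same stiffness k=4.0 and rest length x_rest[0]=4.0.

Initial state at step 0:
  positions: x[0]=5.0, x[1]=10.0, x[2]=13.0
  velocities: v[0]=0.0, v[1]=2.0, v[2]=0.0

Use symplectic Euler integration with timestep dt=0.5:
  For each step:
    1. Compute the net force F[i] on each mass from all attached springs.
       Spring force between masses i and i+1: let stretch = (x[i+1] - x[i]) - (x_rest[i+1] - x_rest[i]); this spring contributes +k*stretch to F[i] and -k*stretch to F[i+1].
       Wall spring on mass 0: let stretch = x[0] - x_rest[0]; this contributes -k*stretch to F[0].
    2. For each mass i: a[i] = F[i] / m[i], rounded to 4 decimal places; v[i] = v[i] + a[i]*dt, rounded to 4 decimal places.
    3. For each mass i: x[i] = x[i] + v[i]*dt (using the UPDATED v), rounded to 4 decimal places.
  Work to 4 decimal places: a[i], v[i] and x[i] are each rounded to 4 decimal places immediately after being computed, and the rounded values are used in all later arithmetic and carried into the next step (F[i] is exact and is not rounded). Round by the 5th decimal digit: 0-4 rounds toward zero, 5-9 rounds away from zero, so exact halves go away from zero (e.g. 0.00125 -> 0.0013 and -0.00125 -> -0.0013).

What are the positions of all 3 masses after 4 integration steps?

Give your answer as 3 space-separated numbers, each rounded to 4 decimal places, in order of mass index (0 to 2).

Step 0: x=[5.0000 10.0000 13.0000] v=[0.0000 2.0000 0.0000]
Step 1: x=[5.0000 9.0000 14.0000] v=[0.0000 -2.0000 2.0000]
Step 2: x=[4.5000 9.0000 14.0000] v=[-1.0000 0.0000 0.0000]
Step 3: x=[4.0000 9.5000 13.0000] v=[-1.0000 1.0000 -2.0000]
Step 4: x=[4.2500 8.0000 12.5000] v=[0.5000 -3.0000 -1.0000]

Answer: 4.2500 8.0000 12.5000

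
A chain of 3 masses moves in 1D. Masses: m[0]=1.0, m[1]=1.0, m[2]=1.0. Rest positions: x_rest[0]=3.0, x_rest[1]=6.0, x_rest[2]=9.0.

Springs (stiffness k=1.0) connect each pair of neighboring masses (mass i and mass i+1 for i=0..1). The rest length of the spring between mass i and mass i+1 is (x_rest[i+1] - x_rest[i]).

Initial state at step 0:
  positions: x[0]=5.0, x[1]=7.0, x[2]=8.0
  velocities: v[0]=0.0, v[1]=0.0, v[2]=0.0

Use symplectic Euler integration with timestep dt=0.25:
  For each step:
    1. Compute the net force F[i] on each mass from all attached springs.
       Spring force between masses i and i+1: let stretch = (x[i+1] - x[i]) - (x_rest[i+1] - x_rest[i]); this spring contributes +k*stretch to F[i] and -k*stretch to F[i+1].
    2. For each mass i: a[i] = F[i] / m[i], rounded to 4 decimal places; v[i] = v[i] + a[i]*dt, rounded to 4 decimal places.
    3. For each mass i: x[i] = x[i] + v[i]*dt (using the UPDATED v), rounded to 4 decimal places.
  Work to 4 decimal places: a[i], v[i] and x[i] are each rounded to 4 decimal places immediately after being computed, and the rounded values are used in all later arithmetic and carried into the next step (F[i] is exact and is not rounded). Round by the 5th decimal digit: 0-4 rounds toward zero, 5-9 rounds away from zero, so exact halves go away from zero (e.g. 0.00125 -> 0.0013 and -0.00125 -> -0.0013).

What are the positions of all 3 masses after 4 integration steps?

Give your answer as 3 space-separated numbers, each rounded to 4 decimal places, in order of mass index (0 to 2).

Step 0: x=[5.0000 7.0000 8.0000] v=[0.0000 0.0000 0.0000]
Step 1: x=[4.9375 6.9375 8.1250] v=[-0.2500 -0.2500 0.5000]
Step 2: x=[4.8125 6.8242 8.3633] v=[-0.5000 -0.4531 0.9531]
Step 3: x=[4.6257 6.6814 8.6929] v=[-0.7471 -0.5713 1.3183]
Step 4: x=[4.3799 6.5358 9.0843] v=[-0.9832 -0.5824 1.5654]

Answer: 4.3799 6.5358 9.0843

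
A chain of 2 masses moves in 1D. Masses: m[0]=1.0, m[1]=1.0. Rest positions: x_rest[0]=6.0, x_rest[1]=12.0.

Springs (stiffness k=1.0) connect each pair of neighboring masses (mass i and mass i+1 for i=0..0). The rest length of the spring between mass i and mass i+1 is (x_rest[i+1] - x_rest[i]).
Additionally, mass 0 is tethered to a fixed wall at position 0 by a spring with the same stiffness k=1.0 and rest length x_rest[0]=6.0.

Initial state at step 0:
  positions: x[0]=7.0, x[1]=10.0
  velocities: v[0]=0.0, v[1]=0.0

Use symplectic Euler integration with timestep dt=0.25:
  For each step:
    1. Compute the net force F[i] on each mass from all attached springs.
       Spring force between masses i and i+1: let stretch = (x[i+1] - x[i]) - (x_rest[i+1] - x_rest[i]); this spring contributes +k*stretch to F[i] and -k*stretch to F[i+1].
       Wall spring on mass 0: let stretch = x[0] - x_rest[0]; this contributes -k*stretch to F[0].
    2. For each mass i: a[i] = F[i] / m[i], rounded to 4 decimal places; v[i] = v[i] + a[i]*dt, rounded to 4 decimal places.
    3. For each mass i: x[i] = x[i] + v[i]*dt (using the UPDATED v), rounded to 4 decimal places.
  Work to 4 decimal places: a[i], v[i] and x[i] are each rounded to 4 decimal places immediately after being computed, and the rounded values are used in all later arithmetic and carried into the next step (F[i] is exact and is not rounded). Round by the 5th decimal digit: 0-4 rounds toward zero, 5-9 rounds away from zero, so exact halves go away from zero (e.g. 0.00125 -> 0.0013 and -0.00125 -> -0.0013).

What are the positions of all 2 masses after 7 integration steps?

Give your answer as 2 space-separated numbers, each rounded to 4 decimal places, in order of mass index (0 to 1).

Step 0: x=[7.0000 10.0000] v=[0.0000 0.0000]
Step 1: x=[6.7500 10.1875] v=[-1.0000 0.7500]
Step 2: x=[6.2930 10.5352] v=[-1.8281 1.3906]
Step 3: x=[5.7078 10.9927] v=[-2.3408 1.8301]
Step 4: x=[5.0962 11.4949] v=[-2.4465 2.0089]
Step 5: x=[4.5660 11.9722] v=[-2.1209 1.9092]
Step 6: x=[4.2133 12.3616] v=[-1.4109 1.5577]
Step 7: x=[4.1065 12.6168] v=[-0.4272 1.0206]

Answer: 4.1065 12.6168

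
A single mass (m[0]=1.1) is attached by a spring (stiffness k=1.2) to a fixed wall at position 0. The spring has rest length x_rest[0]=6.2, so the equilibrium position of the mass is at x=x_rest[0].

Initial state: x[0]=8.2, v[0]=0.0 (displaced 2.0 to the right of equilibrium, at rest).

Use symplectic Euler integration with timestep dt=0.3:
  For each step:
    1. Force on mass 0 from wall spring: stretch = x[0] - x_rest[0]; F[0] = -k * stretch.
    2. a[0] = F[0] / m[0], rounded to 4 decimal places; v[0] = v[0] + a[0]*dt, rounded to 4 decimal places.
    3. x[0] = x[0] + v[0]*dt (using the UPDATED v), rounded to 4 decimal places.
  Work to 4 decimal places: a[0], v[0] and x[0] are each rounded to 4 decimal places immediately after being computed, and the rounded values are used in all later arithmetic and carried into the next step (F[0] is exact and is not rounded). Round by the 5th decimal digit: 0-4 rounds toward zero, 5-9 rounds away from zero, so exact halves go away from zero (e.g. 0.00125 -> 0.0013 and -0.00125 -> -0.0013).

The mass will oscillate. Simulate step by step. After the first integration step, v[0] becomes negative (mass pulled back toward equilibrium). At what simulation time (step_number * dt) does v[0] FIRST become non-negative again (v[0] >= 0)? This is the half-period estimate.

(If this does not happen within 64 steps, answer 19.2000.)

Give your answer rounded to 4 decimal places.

Answer: 3.0000

Derivation:
Step 0: x=[8.2000] v=[0.0000]
Step 1: x=[8.0037] v=[-0.6545]
Step 2: x=[7.6303] v=[-1.2448]
Step 3: x=[7.1164] v=[-1.7129]
Step 4: x=[6.5126] v=[-2.0128]
Step 5: x=[5.8781] v=[-2.1151]
Step 6: x=[5.2752] v=[-2.0097]
Step 7: x=[4.7631] v=[-1.7070]
Step 8: x=[4.3921] v=[-1.2368]
Step 9: x=[4.1986] v=[-0.6451]
Step 10: x=[4.2016] v=[0.0099]
First v>=0 after going negative at step 10, time=3.0000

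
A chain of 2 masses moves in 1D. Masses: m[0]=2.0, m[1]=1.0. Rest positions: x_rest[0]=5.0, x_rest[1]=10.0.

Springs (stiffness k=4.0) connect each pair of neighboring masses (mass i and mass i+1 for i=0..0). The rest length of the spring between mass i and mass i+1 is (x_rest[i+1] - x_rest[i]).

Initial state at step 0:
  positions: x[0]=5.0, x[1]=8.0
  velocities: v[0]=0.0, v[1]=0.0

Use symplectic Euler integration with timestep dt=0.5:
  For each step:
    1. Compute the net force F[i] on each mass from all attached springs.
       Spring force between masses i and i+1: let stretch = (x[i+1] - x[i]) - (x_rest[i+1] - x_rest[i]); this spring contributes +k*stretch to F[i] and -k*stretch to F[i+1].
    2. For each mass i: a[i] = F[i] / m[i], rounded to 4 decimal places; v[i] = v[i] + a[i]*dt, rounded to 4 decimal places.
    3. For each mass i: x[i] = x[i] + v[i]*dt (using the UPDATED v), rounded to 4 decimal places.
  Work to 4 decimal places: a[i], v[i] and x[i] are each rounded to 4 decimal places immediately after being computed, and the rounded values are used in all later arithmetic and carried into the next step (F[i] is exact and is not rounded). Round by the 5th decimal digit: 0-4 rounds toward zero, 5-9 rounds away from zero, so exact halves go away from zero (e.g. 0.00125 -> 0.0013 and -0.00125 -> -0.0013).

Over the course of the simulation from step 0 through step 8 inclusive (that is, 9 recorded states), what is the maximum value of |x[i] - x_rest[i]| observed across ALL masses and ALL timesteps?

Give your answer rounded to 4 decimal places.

Answer: 2.2500

Derivation:
Step 0: x=[5.0000 8.0000] v=[0.0000 0.0000]
Step 1: x=[4.0000 10.0000] v=[-2.0000 4.0000]
Step 2: x=[3.5000 11.0000] v=[-1.0000 2.0000]
Step 3: x=[4.2500 9.5000] v=[1.5000 -3.0000]
Step 4: x=[5.1250 7.7500] v=[1.7500 -3.5000]
Step 5: x=[4.8125 8.3750] v=[-0.6250 1.2500]
Step 6: x=[3.7813 10.4375] v=[-2.0625 4.1250]
Step 7: x=[3.5782 10.8438] v=[-0.4063 0.8126]
Step 8: x=[4.5079 8.9845] v=[1.8593 -3.7186]
Max displacement = 2.2500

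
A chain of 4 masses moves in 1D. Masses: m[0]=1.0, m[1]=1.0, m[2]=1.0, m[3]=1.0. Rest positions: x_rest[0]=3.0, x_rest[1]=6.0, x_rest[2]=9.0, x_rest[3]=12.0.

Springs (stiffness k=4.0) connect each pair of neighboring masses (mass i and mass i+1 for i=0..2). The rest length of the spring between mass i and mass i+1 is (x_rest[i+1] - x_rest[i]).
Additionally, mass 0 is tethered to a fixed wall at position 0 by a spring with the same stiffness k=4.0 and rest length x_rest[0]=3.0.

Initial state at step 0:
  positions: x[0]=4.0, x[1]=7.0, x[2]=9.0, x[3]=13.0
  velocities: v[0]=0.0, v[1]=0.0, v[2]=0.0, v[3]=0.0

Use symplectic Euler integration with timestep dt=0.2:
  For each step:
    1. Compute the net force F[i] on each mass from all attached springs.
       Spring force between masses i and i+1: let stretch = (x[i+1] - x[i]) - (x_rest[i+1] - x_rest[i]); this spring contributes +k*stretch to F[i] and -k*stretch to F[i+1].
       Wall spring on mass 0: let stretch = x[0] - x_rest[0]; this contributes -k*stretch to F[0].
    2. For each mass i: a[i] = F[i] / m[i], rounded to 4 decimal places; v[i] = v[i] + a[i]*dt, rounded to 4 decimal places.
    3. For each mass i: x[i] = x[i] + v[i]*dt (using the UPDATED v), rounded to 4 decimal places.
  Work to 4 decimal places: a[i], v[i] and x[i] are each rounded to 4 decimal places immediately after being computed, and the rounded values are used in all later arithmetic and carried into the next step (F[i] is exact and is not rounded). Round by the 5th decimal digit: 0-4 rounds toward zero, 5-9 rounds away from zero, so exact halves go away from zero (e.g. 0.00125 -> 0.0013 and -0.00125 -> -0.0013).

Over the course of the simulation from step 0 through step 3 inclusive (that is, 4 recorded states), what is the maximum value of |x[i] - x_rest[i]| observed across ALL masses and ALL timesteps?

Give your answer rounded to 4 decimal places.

Answer: 1.2257

Derivation:
Step 0: x=[4.0000 7.0000 9.0000 13.0000] v=[0.0000 0.0000 0.0000 0.0000]
Step 1: x=[3.8400 6.8400 9.3200 12.8400] v=[-0.8000 -0.8000 1.6000 -0.8000]
Step 2: x=[3.5456 6.5968 9.8064 12.5968] v=[-1.4720 -1.2160 2.4320 -1.2160]
Step 3: x=[3.1721 6.3789 10.2257 12.3871] v=[-1.8675 -1.0893 2.0966 -1.0483]
Max displacement = 1.2257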